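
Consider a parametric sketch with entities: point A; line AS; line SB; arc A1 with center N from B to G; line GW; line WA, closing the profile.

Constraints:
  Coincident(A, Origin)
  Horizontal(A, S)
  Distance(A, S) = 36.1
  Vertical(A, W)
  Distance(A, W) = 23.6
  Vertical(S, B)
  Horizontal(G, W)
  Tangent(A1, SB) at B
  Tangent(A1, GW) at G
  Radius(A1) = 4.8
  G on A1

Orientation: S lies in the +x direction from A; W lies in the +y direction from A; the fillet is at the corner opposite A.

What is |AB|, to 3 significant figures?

40.7

The virtual corner opposite A is at (36.1, 23.6). The tangent condition forces NB to be normal to SB and tangency of A1 to GW means the radius NG is perpendicular to GW, with radius 4.8, so the center N sits 4.8 in from both sides at N = (31.3, 18.8). That places the tangent points at B = (36.1, 18.8) on SB and G = (31.3, 23.6) on GW. Then |AB| = |B − A| = 40.7.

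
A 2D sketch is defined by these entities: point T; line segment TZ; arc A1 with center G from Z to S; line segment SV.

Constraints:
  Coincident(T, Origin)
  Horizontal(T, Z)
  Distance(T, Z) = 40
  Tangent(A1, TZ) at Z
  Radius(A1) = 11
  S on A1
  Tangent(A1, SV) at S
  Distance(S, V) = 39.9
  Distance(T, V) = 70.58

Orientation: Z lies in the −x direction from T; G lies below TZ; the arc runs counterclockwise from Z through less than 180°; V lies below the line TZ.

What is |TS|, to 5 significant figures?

52.314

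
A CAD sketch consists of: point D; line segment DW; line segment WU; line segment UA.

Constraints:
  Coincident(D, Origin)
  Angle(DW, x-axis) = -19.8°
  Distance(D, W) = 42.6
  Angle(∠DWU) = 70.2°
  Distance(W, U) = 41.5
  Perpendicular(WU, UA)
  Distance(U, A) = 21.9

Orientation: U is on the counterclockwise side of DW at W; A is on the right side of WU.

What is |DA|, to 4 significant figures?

67.63

D is at the origin; DW runs at -19.8° with length 42.6, so W = 42.6·(cos -19.8°, sin -19.8°) = (40.08, -14.43). ∠DWU = 70.2°, so WU runs at -19.8° + (180° − 70.2°) = 90.00° from the x-axis; with |WU| = 41.5, U = W + 41.5·(cos 90.00°, sin 90.00°) = (40.08, 27.07). WU is perpendicular to UA; with |UA| = 21.9 on the right of WU, A = U + 21.9·(1.000, -6.123e-17) = (61.98, 27.07). Then |DA| = |A − D| = 67.63.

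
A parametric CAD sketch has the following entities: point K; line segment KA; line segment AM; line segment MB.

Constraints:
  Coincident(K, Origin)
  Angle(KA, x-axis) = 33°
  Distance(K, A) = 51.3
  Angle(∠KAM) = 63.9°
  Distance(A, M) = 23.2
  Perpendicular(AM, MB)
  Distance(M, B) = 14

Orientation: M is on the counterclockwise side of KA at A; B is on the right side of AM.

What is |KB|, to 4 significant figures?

60.07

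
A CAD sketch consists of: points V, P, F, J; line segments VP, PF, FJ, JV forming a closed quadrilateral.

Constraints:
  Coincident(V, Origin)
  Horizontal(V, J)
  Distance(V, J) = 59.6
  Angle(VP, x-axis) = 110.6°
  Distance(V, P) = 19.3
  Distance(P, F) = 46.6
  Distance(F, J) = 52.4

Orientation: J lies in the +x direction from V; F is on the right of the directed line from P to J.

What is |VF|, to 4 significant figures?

27.41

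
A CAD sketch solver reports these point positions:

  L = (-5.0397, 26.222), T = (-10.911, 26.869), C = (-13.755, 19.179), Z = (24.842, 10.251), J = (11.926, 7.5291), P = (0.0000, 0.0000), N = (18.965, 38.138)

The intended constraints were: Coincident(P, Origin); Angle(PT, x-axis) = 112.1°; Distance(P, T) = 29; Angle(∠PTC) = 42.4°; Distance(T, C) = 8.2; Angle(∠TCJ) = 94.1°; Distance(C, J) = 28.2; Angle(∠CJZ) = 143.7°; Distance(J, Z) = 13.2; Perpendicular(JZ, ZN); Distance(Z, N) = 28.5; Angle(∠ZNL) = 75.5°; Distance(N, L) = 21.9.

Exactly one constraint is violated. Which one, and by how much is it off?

Distance(N, L) = 21.9 — off by 4.90.

P = (0.00, 0.00) ✓; PT at 112.1° ✓; |PT| = 29.00 ✓; ∠PTC = 42.40° ✓; |TC| = 8.199 ✓; ∠TCJ = 94.10° ✓; |CJ| = 28.20 ✓; ∠CJZ = 143.7° ✓; |JZ| = 13.20 ✓; ∠(JZ, ZN) = 90.00° ✓; |ZN| = 28.50 ✓; ∠ZNL = 75.50° ✓; |NL| = 26.80 ✗.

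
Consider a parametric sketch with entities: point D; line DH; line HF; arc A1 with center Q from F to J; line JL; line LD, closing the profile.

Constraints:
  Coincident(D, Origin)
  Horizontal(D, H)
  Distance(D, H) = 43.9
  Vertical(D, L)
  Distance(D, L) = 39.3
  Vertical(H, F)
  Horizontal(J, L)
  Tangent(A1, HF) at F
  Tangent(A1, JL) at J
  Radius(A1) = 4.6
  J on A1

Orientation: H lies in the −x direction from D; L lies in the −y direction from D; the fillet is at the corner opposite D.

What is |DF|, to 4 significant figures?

55.96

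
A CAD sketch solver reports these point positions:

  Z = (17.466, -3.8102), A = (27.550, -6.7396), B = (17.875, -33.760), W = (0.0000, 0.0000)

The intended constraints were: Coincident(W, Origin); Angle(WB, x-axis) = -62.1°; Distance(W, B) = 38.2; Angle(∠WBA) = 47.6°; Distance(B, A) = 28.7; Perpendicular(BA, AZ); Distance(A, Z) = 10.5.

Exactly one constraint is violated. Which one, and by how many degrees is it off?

Perpendicular(BA, AZ) — off by 3.50°.

W = (0.00, 0.00) ✓; WB at -62.10° ✓; |WB| = 38.20 ✓; ∠WBA = 47.60° ✓; |BA| = 28.70 ✓; ∠(BA, AZ) = 93.50° ✗; |AZ| = 10.50 ✓.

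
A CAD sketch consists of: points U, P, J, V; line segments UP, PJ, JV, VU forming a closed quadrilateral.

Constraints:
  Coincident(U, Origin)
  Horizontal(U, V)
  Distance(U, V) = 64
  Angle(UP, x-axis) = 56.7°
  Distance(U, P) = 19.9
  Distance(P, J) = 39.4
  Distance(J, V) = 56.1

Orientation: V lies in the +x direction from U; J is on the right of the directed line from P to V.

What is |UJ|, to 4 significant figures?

26.04

U is at the origin; U and V share the same y with |UV| = 64.0 and V in +x, so V = (64.0, 0). UP runs at 56.7° with |UP| = 19.9, so P = (10.93, 16.63). J is determined by |PJ| = 39.4 and |JV| = 56.1 together: it lies at the intersection of circle(P, 39.4) and circle(V, 56.1). With |PV| = 55.62, the foot of the radical line on PV is 13.47 from P and the perpendicular offset is √(39.4² − 13.47²) = 37.02. Taking the right-of-PV solution: J = (12.71, -22.73).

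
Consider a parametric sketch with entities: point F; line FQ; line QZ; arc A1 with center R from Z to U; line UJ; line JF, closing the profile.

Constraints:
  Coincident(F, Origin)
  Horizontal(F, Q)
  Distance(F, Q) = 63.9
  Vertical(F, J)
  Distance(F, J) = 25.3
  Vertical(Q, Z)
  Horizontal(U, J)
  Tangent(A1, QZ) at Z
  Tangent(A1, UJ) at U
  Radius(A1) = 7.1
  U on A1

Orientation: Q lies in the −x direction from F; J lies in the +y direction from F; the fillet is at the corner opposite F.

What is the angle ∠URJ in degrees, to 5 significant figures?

82.875°

F is at the origin; FQ is horizontal with |FQ| = 63.9 and Q on the −x side, so Q = (-63.900, 0.0000). F and J share the same x with |FJ| = 25.3 and J on the +y side, so J = (0.0000, 25.300). The virtual corner opposite F is at (-63.900, 25.300). Tangency of A1 to QZ means the radius RZ is perpendicular to QZ and the tangent condition forces RU to be normal to UJ, with radius 7.1, so the center R sits 7.1 in from both sides at R = (-56.800, 18.200). That places the tangent points at Z = (-63.900, 18.200) on QZ and U = (-56.800, 25.300) on UJ. Then cos ∠URJ = RU·RJ / (|RU||RJ|), giving 82.875°.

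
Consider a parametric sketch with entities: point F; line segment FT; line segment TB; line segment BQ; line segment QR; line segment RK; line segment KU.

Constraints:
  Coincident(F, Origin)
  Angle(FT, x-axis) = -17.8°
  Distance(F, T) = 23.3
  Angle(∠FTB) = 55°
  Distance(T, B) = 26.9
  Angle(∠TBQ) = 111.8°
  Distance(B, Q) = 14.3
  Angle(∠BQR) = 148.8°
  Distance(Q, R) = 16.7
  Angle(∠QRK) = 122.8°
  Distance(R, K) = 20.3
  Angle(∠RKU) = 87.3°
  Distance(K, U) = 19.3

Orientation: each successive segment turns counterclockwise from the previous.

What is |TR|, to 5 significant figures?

41.887

F is at the origin; FT runs at -17.8° with length 23.3, so T = (22.185, -7.1227). ∠FTB = 55.0° gives TB at 107.20° from the x-axis; with |TB| = 26.9, B = (14.230, 18.574). ∠TBQ = 111.8° gives BQ at 175.40° from the x-axis; with |BQ| = 14.3, Q = (-0.023870, 19.721). ∠BQR = 148.8° gives QR at -153.40° from the x-axis; with |QR| = 16.7, R = (-14.956, 12.244). Then |TR| = |R − T| = 41.887.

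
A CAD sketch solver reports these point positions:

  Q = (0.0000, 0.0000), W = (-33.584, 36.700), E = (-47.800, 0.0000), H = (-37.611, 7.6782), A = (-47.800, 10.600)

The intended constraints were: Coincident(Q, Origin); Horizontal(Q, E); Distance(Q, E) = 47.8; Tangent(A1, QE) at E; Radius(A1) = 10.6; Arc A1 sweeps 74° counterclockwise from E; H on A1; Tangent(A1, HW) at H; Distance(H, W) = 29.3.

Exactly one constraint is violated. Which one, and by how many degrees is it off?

Tangent(A1, HW) at H — off by 8.10°.

Q = (0.00, 0.00) ✓; Q.y = 0.00, E.y = 0.00 ✓; |QE| = 47.80 ✓; ∠(AE, EQ) = 90.00° ✓; |AE| = 10.60 ✓; bearing(A→H) − bearing(A→E) = 74.00° ✓; |AH| = 10.60 ✓; ∠(AH, HW) = 81.90° ✗; |HW| = 29.30 ✓.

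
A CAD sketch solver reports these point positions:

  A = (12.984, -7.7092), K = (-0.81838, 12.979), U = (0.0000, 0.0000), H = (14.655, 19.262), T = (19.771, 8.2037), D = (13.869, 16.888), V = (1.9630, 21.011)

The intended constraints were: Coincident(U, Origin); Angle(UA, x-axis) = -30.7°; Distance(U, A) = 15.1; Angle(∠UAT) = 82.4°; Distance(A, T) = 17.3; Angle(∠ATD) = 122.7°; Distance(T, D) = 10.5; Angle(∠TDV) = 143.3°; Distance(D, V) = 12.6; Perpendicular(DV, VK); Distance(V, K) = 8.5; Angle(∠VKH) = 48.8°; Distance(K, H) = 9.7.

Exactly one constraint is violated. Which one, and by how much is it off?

Distance(K, H) = 9.7 — off by 7.00.

U = (0.00, 0.00) ✓; UA at -30.70° ✓; |UA| = 15.10 ✓; ∠UAT = 82.40° ✓; |AT| = 17.30 ✓; ∠ATD = 122.7° ✓; |TD| = 10.50 ✓; ∠TDV = 143.3° ✓; |DV| = 12.60 ✓; ∠(DV, VK) = 90.00° ✓; |VK| = 8.500 ✓; ∠VKH = 48.80° ✓; |KH| = 16.70 ✗.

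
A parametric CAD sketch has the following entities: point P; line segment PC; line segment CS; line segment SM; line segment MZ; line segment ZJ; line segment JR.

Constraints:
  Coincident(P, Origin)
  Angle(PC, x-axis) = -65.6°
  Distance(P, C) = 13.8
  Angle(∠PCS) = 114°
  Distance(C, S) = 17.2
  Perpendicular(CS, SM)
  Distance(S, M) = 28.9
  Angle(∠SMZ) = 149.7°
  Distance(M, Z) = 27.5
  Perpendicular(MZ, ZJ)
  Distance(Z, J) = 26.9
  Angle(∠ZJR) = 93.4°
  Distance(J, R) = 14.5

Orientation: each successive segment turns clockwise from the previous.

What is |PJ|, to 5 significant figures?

30.075

P is at the origin; PC runs at -65.6° with length 13.8, so C = (5.7008, -12.567). ∠PCS = 114.0° gives CS at -131.60° from the x-axis; with |CS| = 17.2, S = (-5.7187, -25.430). CS is perpendicular to SM, so SM runs at 138.40°; with |SM| = 28.9, M = (-27.330, -6.2421). ∠SMZ = 149.7° gives MZ at 108.10° from the x-axis; with |MZ| = 27.5, Z = (-35.874, 19.897). The perpendicularity gives ZJ at right angles to MZ, so ZJ runs at 18.100°; with |ZJ| = 26.9, J = (-10.305, 28.254). Then |PJ| = |J − P| = 30.075.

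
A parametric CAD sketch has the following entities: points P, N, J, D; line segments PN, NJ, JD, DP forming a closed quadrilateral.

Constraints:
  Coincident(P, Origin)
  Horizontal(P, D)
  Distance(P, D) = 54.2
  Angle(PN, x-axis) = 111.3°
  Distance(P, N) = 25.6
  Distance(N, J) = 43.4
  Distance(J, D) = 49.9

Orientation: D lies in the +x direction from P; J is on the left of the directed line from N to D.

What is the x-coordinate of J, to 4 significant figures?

29.48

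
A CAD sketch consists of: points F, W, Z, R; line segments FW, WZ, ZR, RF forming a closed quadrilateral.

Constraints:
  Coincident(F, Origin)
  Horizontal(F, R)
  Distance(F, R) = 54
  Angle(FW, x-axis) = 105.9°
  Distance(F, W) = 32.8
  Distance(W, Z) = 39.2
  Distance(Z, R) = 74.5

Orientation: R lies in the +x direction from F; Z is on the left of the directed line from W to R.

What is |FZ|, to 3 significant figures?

64.7

Checks: |WZ| = 39.20 ✓; |ZR| = 74.50 ✓.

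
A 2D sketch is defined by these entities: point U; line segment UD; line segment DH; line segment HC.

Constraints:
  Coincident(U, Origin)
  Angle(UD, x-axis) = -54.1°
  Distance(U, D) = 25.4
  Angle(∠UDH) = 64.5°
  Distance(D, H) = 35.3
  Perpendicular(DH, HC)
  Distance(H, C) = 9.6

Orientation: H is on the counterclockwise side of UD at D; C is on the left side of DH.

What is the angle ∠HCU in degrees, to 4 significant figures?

118.7°

U is at the origin; UD runs at -54.1° with length 25.4, so D = 25.4·(cos -54.1°, sin -54.1°) = (14.89, -20.58). ∠UDH = 64.5°, so DH runs at -54.1° + (180° − 64.5°) = 61.40° from the x-axis; with |DH| = 35.3, H = D + 35.3·(cos 61.40°, sin 61.40°) = (31.79, 10.42). DH ⟂ HC; with |HC| = 9.6 on the left of DH, C = H + 9.6·(-0.8780, 0.4787) = (23.36, 15.01). Then cos ∠HCU = CH·CU / (|CH||CU|), giving 118.7°.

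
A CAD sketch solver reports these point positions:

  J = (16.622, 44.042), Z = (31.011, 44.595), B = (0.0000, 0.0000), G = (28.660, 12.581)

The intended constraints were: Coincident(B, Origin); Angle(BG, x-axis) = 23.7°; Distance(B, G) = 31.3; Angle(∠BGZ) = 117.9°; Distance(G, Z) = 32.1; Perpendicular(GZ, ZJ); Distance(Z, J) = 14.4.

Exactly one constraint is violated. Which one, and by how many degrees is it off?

Perpendicular(GZ, ZJ) — off by 6.40°.

B = (0.00, 0.00) ✓; BG at 23.70° ✓; |BG| = 31.30 ✓; ∠BGZ = 117.9° ✓; |GZ| = 32.10 ✓; ∠(GZ, ZJ) = 96.40° ✗; |ZJ| = 14.40 ✓.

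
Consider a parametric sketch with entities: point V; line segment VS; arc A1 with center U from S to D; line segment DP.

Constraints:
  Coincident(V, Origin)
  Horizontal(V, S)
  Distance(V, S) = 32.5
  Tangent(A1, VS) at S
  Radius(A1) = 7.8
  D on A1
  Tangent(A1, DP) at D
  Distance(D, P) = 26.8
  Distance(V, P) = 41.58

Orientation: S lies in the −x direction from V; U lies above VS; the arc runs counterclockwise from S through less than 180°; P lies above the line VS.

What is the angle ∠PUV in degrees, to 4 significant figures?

84.86°

Checks: |VS| = 32.50 ✓; |UD| = 7.800 ✓; ∠(UD, DP) = 90.00° ✓; |DP| = 26.80 ✓; |VP| = 41.58 ✓.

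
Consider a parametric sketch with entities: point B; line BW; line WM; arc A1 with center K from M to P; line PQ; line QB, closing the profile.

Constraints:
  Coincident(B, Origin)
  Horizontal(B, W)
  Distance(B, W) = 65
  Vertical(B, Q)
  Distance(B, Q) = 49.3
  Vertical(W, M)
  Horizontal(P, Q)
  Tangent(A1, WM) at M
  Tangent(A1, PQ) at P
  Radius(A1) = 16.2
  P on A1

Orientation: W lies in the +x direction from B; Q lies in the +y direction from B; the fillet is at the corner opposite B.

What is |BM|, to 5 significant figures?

72.943

The virtual corner opposite B is at (65.000, 49.300). Since A1 is tangent to WM there, KM ⟂ WM and tangency of A1 to PQ means the radius KP is perpendicular to PQ, with radius 16.2, so the center K sits 16.2 in from both sides at K = (48.800, 33.100). That places the tangent points at M = (65.000, 33.100) on WM and P = (48.800, 49.300) on PQ. Then |BM| = |M − B| = 72.943.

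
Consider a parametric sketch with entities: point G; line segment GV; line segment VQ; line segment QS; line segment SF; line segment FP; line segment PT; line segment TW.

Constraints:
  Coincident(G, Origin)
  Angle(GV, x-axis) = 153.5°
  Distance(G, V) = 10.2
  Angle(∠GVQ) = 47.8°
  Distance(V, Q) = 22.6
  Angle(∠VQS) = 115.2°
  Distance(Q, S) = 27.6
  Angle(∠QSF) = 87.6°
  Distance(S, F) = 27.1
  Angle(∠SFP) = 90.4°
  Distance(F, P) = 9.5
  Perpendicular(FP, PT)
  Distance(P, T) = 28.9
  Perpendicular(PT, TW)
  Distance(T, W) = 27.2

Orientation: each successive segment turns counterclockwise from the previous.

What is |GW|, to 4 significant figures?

48.74

G is at the origin; GV runs at 153.5° with length 10.2, so V = (-9.128, 4.551). ∠GVQ = 47.8° gives VQ at -74.30° from the x-axis; with |VQ| = 22.6, Q = (-3.013, -17.21). ∠VQS = 115.2° gives QS at -9.500° from the x-axis; with |QS| = 27.6, S = (24.21, -21.76). ∠QSF = 87.6° gives SF at 82.90° from the x-axis; with |SF| = 27.1, F = (27.56, 5.131). ∠SFP = 90.4° gives FP at 172.5° from the x-axis; with |FP| = 9.5, P = (18.14, 6.371). FP ⟂ PT, so PT runs at -97.50°; with |PT| = 28.9, T = (14.37, -22.28). PT is perpendicular to TW, so TW runs at -7.500°; with |TW| = 27.2, W = (41.33, -25.83). Then |GW| = |W − G| = 48.74.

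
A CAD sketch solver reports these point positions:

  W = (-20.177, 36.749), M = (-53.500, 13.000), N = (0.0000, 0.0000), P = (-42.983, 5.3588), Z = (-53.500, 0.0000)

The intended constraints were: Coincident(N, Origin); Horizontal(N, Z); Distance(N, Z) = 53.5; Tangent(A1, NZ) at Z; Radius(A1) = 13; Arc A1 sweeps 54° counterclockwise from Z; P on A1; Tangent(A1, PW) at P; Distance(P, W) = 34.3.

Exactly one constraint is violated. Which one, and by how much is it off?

Distance(P, W) = 34.3 — off by 4.50.

N = (0.00, 0.00) ✓; N.y = 0.00, Z.y = 0.00 ✓; |NZ| = 53.50 ✓; ∠(MZ, ZN) = 90.00° ✓; |MZ| = 13.00 ✓; bearing(M→P) − bearing(M→Z) = 54.00° ✓; |MP| = 13.00 ✓; ∠(MP, PW) = 90.00° ✓; |PW| = 38.80 ✗.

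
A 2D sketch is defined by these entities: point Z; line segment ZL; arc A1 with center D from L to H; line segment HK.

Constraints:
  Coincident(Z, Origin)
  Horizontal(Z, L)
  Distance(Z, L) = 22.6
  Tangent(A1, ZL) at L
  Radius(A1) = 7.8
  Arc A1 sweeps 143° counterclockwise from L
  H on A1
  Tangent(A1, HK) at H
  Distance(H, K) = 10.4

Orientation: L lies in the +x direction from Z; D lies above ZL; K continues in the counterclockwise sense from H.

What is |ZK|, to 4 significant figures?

27.79

Z is at the origin; ZL is horizontal with |ZL| = 22.6 and L on the +x side, so L = (22.60, 0.000). The tangent condition forces DL to be normal to ZL, so D = L + (0, 7.8) = (22.60, 7.800). On A1, L sits at bearing -90° from D; a 143° counterclockwise sweep puts H at bearing 53°, so H = D + 7.8·(cos 53°, sin 53°) = (27.29, 14.03). The tangent condition forces DH to be normal to HK, so HK runs along (−sin 53°, cos 53°); with |HK| = 10.4, K = (18.99, 20.29). Then |ZK| = |K − Z| = 27.79.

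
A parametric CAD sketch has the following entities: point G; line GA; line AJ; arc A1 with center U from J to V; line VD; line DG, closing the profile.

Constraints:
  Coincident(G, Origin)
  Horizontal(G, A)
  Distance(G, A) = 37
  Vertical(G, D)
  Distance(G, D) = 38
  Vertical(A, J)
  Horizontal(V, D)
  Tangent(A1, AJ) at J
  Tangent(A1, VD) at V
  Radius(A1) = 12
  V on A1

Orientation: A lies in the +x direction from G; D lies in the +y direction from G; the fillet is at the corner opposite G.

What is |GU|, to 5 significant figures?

36.069

G is at the origin; G and A share the same y with |GA| = 37.0 and A on the +x side, so A = (37.000, 0.0000). G and D share the same x with |GD| = 38.0 and D on the +y side, so D = (0.0000, 38.000). The virtual corner opposite G is at (37.000, 38.000). A1 meets AJ tangentially, so UJ is at right angles to AJ and A1 meets VD tangentially, so UV is at right angles to VD, with radius 12.0, so the center U sits 12.0 in from both sides at U = (25.000, 26.000). Then |GU| = |U − G| = 36.069.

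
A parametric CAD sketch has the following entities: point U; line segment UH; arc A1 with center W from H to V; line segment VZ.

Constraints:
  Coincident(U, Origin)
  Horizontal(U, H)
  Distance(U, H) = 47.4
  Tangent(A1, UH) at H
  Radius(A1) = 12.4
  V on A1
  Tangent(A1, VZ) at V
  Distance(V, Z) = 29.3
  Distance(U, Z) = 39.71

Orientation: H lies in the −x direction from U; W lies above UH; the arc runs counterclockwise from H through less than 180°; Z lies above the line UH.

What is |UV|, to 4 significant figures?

37.03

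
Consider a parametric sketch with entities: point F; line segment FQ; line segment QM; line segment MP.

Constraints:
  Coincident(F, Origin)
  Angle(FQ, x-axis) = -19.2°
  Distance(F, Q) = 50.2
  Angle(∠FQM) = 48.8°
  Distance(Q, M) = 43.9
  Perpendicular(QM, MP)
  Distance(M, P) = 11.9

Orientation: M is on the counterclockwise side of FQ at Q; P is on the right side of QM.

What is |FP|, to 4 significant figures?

50.84

∠FQM = 48.8°, so QM runs at -19.2° + (180° − 48.8°) = 112.0° from the x-axis; with |QM| = 43.9, M = Q + 43.9·(cos 112.0°, sin 112.0°) = (30.96, 24.19). QM is perpendicular to MP; with |MP| = 11.9 on the right of QM, P = M + 11.9·(0.9272, 0.3746) = (42.00, 28.65). Then |FP| = |P − F| = 50.84.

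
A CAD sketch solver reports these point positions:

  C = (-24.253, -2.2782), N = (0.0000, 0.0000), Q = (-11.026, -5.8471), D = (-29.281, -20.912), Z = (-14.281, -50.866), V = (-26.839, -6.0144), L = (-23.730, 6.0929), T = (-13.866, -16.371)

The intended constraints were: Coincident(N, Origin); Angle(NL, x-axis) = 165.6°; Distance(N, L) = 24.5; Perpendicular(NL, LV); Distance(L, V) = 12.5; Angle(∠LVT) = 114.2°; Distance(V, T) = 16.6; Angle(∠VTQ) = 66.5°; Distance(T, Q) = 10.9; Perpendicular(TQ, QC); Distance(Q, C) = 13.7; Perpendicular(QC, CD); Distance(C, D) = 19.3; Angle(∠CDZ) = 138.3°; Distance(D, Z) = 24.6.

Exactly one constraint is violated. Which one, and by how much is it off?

Distance(D, Z) = 24.6 — off by 8.90.

N = (0.00, 0.00) ✓; NL at 165.6° ✓; |NL| = 24.50 ✓; ∠(NL, LV) = 90.00° ✓; |LV| = 12.50 ✓; ∠LVT = 114.2° ✓; |VT| = 16.60 ✓; ∠VTQ = 66.50° ✓; |TQ| = 10.90 ✓; ∠(TQ, QC) = 90.00° ✓; |QC| = 13.70 ✓; ∠(QC, CD) = 90.00° ✓; |CD| = 19.30 ✓; ∠CDZ = 138.3° ✓; |DZ| = 33.50 ✗.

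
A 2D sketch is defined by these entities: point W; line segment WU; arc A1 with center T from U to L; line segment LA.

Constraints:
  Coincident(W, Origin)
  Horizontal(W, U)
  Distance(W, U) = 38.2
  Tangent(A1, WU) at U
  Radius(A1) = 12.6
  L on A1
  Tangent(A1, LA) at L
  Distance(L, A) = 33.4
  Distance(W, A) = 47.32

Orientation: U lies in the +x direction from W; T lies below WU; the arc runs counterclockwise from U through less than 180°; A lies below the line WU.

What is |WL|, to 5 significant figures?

27.782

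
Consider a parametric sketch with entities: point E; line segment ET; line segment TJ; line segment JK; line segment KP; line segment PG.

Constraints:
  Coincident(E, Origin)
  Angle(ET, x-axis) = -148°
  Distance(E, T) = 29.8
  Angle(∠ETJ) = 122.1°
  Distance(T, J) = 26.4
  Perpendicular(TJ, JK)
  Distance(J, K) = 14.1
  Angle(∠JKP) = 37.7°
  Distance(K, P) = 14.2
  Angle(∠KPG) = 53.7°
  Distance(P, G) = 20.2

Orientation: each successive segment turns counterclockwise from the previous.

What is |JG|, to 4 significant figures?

11.75

∠JKP = 37.7° gives KP at 142.2° from the x-axis; with |KP| = 14.2, P = (-22.44, -33.51). ∠KPG = 53.7° gives PG at -91.50° from the x-axis; with |PG| = 20.2, G = (-22.97, -53.71). Then |JG| = |G − J| = 11.75.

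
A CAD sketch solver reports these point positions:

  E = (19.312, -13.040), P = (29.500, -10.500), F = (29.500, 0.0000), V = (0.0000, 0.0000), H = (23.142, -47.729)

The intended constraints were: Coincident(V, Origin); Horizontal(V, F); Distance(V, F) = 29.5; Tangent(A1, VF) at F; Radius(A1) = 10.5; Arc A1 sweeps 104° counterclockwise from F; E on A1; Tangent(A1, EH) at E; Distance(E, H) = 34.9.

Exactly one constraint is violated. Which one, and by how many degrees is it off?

Tangent(A1, EH) at E — off by 7.70°.

V = (0.00, 0.00) ✓; V.y = 0.00, F.y = 0.00 ✓; |VF| = 29.50 ✓; ∠(PF, FV) = 90.00° ✓; |PF| = 10.50 ✓; bearing(P→E) − bearing(P→F) = 104.0° ✓; |PE| = 10.50 ✓; ∠(PE, EH) = 97.70° ✗; |EH| = 34.90 ✓.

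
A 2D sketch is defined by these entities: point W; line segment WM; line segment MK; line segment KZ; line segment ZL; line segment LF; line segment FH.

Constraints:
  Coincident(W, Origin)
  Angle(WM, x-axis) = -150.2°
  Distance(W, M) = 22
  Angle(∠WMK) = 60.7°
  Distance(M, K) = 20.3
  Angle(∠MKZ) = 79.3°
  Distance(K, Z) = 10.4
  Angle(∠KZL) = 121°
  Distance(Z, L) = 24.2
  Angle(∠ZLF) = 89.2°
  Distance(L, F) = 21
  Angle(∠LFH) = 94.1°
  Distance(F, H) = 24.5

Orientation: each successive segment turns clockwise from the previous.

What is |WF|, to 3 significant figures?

30.1

W is at the origin; WM runs at -150.2° with length 22.0, so M = (-19.1, -10.9). ∠WMK = 60.7° gives MK at 90.5° from the x-axis; with |MK| = 20.3, K = (-19.3, 9.37). ∠MKZ = 79.3° gives KZ at -10.2° from the x-axis; with |KZ| = 10.4, Z = (-9.03, 7.52). ∠KZL = 121.0° gives ZL at -69.2° from the x-axis; with |ZL| = 24.2, L = (-0.439, -15.1). ∠ZLF = 89.2° gives LF at -160° from the x-axis; with |LF| = 21.0, F = (-20.2, -22.3). Then |WF| = |F − W| = 30.1.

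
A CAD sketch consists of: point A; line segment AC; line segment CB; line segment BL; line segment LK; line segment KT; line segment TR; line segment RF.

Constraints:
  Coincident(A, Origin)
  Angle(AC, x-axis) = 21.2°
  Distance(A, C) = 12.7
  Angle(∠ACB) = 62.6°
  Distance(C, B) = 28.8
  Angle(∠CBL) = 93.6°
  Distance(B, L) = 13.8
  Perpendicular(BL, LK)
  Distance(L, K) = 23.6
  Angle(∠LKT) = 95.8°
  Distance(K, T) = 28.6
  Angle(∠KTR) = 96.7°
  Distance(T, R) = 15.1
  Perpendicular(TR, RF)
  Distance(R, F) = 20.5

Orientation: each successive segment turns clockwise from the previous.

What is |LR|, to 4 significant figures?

33.83

∠LKT = 95.8° gives KT at 3.200° from the x-axis; with |KT| = 28.6, T = (24.57, 1.759). ∠KTR = 96.7° gives TR at -80.10° from the x-axis; with |TR| = 15.1, R = (27.17, -13.12). Then |LR| = |R − L| = 33.83.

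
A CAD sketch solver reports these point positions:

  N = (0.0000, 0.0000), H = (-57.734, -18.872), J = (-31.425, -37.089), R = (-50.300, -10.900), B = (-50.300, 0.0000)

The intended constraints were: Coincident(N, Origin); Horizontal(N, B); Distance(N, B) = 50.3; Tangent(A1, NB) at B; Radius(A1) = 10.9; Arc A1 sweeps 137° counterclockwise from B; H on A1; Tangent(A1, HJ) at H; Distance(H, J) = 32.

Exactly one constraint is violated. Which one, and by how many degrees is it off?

Tangent(A1, HJ) at H — off by 8.30°.

N = (0.00, 0.00) ✓; N.y = 0.00, B.y = 0.00 ✓; |NB| = 50.30 ✓; ∠(RB, BN) = 90.00° ✓; |RB| = 10.90 ✓; bearing(R→H) − bearing(R→B) = 137.0° ✓; |RH| = 10.90 ✓; ∠(RH, HJ) = 81.70° ✗; |HJ| = 32.00 ✓.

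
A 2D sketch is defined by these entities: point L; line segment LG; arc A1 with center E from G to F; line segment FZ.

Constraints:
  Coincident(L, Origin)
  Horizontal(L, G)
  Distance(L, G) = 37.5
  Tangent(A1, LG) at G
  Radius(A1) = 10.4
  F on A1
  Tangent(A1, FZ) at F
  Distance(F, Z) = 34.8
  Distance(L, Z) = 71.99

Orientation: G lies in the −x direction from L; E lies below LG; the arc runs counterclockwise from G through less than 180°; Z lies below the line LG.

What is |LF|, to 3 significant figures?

47.4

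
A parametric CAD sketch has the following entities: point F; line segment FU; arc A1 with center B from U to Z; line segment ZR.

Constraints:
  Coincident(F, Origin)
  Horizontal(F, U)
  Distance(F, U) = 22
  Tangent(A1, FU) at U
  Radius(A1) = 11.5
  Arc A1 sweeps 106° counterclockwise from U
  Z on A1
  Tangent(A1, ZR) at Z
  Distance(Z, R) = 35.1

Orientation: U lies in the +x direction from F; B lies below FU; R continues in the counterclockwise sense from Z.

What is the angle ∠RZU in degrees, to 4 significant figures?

127.0°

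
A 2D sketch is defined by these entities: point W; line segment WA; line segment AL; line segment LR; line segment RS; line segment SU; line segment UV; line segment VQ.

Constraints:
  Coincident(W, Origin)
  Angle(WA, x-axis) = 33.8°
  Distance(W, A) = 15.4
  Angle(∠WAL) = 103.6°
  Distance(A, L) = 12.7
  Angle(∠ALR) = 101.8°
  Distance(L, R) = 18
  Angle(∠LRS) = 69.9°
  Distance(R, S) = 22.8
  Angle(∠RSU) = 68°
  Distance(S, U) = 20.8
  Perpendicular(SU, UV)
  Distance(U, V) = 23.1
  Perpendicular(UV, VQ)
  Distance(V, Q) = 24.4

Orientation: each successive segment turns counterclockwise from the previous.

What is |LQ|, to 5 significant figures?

29.101

W is at the origin; WA runs at 33.8° with length 15.4, so A = (12.797, 8.5670). ∠WAL = 103.6° gives AL at 110.20° from the x-axis; with |AL| = 12.7, L = (8.4119, 20.486). ∠ALR = 101.8° gives LR at -171.60° from the x-axis; with |LR| = 18.0, R = (-9.3950, 17.856). ∠LRS = 69.9° gives RS at -61.500° from the x-axis; with |RS| = 22.8, S = (1.4842, -2.1807). ∠RSU = 68.0° gives SU at 50.500° from the x-axis; with |SU| = 20.8, U = (14.715, 13.869). SU is perpendicular to UV, so UV runs at 140.50°; with |UV| = 23.1, V = (-3.1099, 28.562). UV is perpendicular to VQ, so VQ runs at -129.50°; with |VQ| = 24.4, Q = (-18.630, 9.7348). Then |LQ| = |Q − L| = 29.101.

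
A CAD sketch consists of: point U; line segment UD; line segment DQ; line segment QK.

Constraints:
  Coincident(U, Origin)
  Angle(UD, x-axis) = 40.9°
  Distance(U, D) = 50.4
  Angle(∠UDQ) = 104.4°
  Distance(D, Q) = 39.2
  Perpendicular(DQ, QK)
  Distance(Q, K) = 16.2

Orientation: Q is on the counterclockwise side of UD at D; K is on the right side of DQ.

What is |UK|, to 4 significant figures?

83.09

∠UDQ = 104.4°, so DQ runs at 40.9° + (180° − 104.4°) = 116.5° from the x-axis; with |DQ| = 39.2, Q = D + 39.2·(cos 116.5°, sin 116.5°) = (20.60, 68.08). DQ ⟂ QK; with |QK| = 16.2 on the right of DQ, K = Q + 16.2·(0.8949, 0.4462) = (35.10, 75.31). Then |UK| = |K − U| = 83.09.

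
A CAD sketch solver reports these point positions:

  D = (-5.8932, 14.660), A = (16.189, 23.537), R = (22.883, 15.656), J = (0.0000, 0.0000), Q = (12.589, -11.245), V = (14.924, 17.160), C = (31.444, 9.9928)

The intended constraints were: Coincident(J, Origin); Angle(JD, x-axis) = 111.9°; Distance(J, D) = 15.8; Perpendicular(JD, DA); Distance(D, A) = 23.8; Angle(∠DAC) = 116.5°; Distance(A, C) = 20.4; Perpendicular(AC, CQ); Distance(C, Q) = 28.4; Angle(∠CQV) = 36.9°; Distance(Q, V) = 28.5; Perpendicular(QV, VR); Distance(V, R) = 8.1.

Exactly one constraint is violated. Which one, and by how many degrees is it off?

Perpendicular(QV, VR) — off by 6.00°.

J = (0.00, 0.00) ✓; JD at 111.9° ✓; |JD| = 15.80 ✓; ∠(JD, DA) = 90.00° ✓; |DA| = 23.80 ✓; ∠DAC = 116.5° ✓; |AC| = 20.40 ✓; ∠(AC, CQ) = 90.00° ✓; |CQ| = 28.40 ✓; ∠CQV = 36.90° ✓; |QV| = 28.50 ✓; ∠(QV, VR) = 96.00° ✗; |VR| = 8.100 ✓.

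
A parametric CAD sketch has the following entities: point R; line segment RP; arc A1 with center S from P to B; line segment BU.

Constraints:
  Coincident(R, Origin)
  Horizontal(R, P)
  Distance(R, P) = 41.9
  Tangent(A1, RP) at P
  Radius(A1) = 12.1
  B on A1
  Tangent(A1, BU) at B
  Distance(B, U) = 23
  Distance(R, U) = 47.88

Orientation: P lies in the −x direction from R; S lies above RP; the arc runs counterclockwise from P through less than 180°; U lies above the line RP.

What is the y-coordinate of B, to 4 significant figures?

13.03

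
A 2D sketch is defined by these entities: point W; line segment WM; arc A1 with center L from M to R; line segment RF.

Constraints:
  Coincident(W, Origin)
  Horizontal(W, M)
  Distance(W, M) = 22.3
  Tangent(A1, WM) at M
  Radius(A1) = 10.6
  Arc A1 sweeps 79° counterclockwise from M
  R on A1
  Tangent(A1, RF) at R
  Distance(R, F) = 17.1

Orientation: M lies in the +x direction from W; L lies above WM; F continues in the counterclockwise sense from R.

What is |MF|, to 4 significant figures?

28.81

W is at the origin; W and M share the same y with |WM| = 22.3 and M on the +x side, so M = (22.30, 0.000). Since A1 is tangent to WM there, LM ⟂ WM, so L = M + (0, 10.6) = (22.30, 10.60). On A1, M sits at bearing -90° from L; a 79° counterclockwise sweep puts R at bearing -11°, so R = L + 10.6·(cos -11°, sin -11°) = (32.71, 8.577). Since A1 is tangent to RF there, LR ⟂ RF, so RF runs along (−sin -11°, cos -11°); with |RF| = 17.1, F = (35.97, 25.36). Then |MF| = |F − M| = 28.81.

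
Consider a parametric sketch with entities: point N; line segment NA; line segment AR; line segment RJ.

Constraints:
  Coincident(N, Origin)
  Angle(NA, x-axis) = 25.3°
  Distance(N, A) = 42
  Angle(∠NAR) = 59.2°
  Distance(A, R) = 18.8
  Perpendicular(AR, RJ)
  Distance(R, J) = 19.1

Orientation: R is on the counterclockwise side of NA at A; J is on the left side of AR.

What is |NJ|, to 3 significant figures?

17.2

∠NAR = 59.2°, so AR runs at 25.3° + (180° − 59.2°) = 146° from the x-axis; with |AR| = 18.8, R = A + 18.8·(cos 146°, sin 146°) = (22.4, 28.4). AR ⟂ RJ; with |RJ| = 19.1 on the left of AR, J = R + 19.1·(-0.558, -0.830) = (11.7, 12.6). Then |NJ| = |J − N| = 17.2.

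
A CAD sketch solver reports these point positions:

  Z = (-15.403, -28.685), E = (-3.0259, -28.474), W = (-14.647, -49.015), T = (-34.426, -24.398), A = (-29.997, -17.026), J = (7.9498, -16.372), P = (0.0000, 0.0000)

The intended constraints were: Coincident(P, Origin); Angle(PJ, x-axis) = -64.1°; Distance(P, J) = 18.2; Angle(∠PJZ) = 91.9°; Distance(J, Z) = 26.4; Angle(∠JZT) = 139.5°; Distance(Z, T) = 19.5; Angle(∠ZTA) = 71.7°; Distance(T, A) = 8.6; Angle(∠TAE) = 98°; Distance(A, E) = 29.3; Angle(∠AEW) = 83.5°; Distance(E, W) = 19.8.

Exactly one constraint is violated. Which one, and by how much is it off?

Distance(E, W) = 19.8 — off by 3.80.

P = (0.00, 0.00) ✓; PJ at -64.10° ✓; |PJ| = 18.20 ✓; ∠PJZ = 91.90° ✓; |JZ| = 26.40 ✓; ∠JZT = 139.5° ✓; |ZT| = 19.50 ✓; ∠ZTA = 71.70° ✓; |TA| = 8.600 ✓; ∠TAE = 98.00° ✓; |AE| = 29.30 ✓; ∠AEW = 83.50° ✓; |EW| = 23.60 ✗.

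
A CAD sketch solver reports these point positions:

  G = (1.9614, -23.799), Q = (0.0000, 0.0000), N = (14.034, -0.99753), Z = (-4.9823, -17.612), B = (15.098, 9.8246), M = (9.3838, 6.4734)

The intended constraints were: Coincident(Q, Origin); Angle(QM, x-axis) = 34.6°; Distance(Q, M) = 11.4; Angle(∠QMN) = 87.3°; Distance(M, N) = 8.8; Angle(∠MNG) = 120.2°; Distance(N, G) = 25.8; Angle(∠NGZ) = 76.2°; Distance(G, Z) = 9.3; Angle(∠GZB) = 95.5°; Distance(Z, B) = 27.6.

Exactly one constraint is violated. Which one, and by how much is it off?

Distance(Z, B) = 27.6 — off by 6.40.

Q = (0.00, 0.00) ✓; QM at 34.60° ✓; |QM| = 11.40 ✓; ∠QMN = 87.30° ✓; |MN| = 8.800 ✓; ∠MNG = 120.2° ✓; |NG| = 25.80 ✓; ∠NGZ = 76.20° ✓; |GZ| = 9.300 ✓; ∠GZB = 95.50° ✓; |ZB| = 34.00 ✗.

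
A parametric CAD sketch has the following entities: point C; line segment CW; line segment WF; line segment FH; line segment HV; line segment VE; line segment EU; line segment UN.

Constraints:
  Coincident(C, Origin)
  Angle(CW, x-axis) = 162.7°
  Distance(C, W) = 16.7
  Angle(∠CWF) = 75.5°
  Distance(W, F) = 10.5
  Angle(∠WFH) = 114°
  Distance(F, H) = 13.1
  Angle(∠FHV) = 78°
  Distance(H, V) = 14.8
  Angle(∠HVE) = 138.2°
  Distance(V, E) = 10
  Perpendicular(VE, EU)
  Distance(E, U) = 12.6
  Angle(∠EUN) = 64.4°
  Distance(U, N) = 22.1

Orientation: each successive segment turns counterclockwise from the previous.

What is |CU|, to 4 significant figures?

17.82

C is at the origin; CW runs at 162.7° with length 16.7, so W = (-15.94, 4.966). ∠CWF = 75.5° gives WF at -92.80° from the x-axis; with |WF| = 10.5, F = (-16.46, -5.521). ∠WFH = 114.0° gives FH at -26.80° from the x-axis; with |FH| = 13.1, H = (-4.765, -11.43). ∠FHV = 78.0° gives HV at 75.20° from the x-axis; with |HV| = 14.8, V = (-0.9840, 2.881). ∠HVE = 138.2° gives VE at 117.0° from the x-axis; with |VE| = 10.0, E = (-5.524, 11.79). The perpendicularity gives EU at right angles to VE, so EU runs at -153.0°; with |EU| = 12.6, U = (-16.75, 6.071). Then |CU| = |U − C| = 17.82.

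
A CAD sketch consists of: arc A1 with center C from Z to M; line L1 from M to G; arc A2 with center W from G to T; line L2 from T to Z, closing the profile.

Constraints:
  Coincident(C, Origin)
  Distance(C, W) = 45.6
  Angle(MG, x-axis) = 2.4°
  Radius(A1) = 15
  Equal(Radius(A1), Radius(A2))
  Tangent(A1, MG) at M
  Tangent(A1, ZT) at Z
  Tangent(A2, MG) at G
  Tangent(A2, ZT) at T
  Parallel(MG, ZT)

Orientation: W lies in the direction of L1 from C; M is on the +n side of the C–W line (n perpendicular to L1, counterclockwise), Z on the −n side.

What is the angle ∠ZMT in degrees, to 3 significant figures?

56.7°

Tangency of A1 to both parallel lines with radius 15.0 puts M and Z at C ± 15.0·n: M = (-0.628, 15.0), Z = (0.628, -15.0). Equal radii place G and T the same way about W: G = W + 15.0·n = (44.9, 16.9), T = W − 15.0·n = (46.2, -13.1). Then cos ∠ZMT = MZ·MT / (|MZ||MT|), giving 56.7°.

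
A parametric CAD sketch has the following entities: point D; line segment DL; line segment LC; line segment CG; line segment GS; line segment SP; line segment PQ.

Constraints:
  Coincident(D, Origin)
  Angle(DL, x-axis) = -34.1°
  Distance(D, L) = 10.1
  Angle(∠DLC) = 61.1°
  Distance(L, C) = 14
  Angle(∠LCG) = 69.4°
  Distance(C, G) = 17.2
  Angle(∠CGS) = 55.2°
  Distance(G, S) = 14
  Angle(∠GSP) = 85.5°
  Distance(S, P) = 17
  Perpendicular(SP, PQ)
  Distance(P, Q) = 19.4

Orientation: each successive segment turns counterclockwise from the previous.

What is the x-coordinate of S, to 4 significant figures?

3.806

D is at the origin; DL runs at -34.1° with length 10.1, so L = (8.363, -5.662). ∠DLC = 61.1° gives LC at 84.80° from the x-axis; with |LC| = 14.0, C = (9.632, 8.280). ∠LCG = 69.4° gives CG at -164.6° from the x-axis; with |CG| = 17.2, G = (-6.950, 3.712). ∠CGS = 55.2° gives GS at -39.80° from the x-axis; with |GS| = 14.0, S = (3.806, -5.249). So S.x = 3.806.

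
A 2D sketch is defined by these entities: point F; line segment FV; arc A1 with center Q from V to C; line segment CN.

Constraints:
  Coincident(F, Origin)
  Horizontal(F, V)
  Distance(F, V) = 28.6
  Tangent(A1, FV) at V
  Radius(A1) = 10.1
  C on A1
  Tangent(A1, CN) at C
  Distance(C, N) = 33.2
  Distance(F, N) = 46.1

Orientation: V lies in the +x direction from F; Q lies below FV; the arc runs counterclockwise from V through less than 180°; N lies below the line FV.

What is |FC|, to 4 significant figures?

20.88

Checks: F = (0.00, 0.00) ✓; |QC| = 10.10 ✓; ∠(QC, CN) = 90.00° ✓; |CN| = 33.20 ✓; |FN| = 46.10 ✓.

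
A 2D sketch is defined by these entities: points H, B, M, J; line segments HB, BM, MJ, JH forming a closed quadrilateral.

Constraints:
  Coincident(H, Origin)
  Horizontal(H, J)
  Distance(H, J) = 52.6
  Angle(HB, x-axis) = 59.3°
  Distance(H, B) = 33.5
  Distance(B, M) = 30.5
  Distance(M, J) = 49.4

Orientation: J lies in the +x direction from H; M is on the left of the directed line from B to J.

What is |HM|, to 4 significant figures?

63.00

Checks: |BM| = 30.50 ✓; |MJ| = 49.40 ✓.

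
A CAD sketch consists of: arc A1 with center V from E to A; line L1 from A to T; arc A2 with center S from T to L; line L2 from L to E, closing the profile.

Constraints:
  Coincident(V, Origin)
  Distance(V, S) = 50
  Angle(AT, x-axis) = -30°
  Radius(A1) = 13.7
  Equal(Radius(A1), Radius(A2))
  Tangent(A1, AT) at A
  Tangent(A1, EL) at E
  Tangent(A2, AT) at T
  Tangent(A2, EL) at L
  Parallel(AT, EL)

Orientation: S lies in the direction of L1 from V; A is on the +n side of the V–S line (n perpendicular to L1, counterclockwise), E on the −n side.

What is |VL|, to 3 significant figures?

51.8

The slot axis is L1's direction at -30.0°, so u = (cos -30.0°, sin -30.0°) = (0.866, -0.500) and n = (−sin -30.0°, cos -30.0°) = (0.500, 0.866). V is at the origin and S lies 50.0 along u from V, so S = 50.0·u = (43.3, -25.0). Tangency of A1 to both parallel lines with radius 13.7 puts A and E at V ± 13.7·n: A = (6.85, 11.9), E = (-6.85, -11.9). Equal radii place T and L the same way about S: T = S + 13.7·n = (50.2, -13.1), L = S − 13.7·n = (36.5, -36.9). Then |VL| = |L − V| = 51.8.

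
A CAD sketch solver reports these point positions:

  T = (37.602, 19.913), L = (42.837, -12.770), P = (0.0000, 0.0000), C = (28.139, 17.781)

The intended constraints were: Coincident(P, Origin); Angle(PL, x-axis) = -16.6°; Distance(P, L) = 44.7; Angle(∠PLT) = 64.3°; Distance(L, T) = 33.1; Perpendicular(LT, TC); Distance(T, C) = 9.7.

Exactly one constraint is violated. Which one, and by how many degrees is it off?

Perpendicular(LT, TC) — off by 3.60°.

P = (0.00, 0.00) ✓; PL at -16.60° ✓; |PL| = 44.70 ✓; ∠PLT = 64.30° ✓; |LT| = 33.10 ✓; ∠(LT, TC) = 93.60° ✗; |TC| = 9.700 ✓.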